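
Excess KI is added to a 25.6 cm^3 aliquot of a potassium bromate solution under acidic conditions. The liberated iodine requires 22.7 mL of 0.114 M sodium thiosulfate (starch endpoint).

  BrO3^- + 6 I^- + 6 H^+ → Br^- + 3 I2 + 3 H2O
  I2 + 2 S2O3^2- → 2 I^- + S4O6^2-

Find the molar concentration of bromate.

n(S2O3^2-) = 0.0227 × 0.114 = 2.59 × 10^-3 mol
n(I2) = n(S2O3^2-)/2 = 1.29 × 10^-3 mol
From the 1:3 ratio, n(BrO3^-) in the aliquot = 1/3 × 1.29 × 10^-3 = 4.31 × 10^-4 mol
[BrO3^-] = 4.31 × 10^-4 / 0.0256 = 0.0168 mol/L

0.0168 M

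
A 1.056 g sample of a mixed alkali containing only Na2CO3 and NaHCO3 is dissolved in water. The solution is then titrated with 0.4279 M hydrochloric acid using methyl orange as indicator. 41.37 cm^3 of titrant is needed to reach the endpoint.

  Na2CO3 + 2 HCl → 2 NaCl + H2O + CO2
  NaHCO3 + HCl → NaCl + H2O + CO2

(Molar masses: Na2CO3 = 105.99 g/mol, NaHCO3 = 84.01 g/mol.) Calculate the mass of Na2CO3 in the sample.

0.7367 g

n(HCl) = 0.04137 × 0.4279 = 0.01770 mol
Let x = n(Na2CO3), y = n(NaHCO3).
Titrant: 2x + 1y = 0.01770;  mass: 105.99x + 84.01y = 1.056
Solving, x = 6.951 × 10^-3 mol, y = 3.800 × 10^-3 mol
mass of Na2CO3 = 6.951 × 10^-3 × 105.99 = 0.7367 g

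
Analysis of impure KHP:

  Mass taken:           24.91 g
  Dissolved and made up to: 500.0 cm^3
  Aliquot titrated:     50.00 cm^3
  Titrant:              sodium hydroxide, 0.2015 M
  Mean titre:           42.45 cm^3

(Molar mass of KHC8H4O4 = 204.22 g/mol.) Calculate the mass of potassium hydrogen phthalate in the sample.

17.47 g

KHC8H4O4 + NaOH → KNaC8H4O4 + H2O
n(NaOH) per titration = 0.04245 × 0.2015 = 8.554 × 10^-3 mol
n(KHC8H4O4) in each aliquot = 8.554 × 10^-3 mol (1:1 ratio)
n(KHC8H4O4) in the whole flask = 8.554 × 10^-3 × 500.0/50.00 = 0.08554 mol
mass of KHC8H4O4 = 0.08554 × 204.22 = 17.47 g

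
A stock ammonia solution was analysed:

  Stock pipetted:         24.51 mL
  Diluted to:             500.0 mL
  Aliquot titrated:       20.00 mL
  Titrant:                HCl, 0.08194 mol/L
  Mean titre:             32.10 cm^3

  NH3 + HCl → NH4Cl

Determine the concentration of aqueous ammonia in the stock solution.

n(HCl) = 0.03210 × 0.08194 = 2.630 × 10^-3 mol
n(NH3) in the aliquot = 2.630 × 10^-3 mol (1:1 ratio)
[NH3]_dilute = 2.630 × 10^-3 / 0.02000 = 0.1315 mol/L
Dilution factor = 500.0 / 24.51 = 20.40
[NH3]_stock = 0.1315 × 20.40 = 2.683 mol/L

2.683 mol/L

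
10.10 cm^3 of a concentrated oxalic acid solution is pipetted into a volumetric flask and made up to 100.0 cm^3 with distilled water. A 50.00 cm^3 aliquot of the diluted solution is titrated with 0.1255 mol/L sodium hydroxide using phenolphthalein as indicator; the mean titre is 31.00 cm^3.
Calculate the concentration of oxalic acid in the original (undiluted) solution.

0.3852 mol/L

H2C2O4 + 2 NaOH → Na2C2O4 + 2 H2O
n(NaOH) = 0.03100 × 0.1255 = 3.890 × 10^-3 mol
From the 1:2 ratio, n(H2C2O4) in the aliquot = 1/2 × 3.890 × 10^-3 = 1.945 × 10^-3 mol
[H2C2O4]_dilute = 1.945 × 10^-3 / 0.05000 = 0.03890 mol/L
Dilution factor = 100.0 / 10.10 = 9.901
[H2C2O4]_stock = 0.03890 × 9.901 = 0.3852 mol/L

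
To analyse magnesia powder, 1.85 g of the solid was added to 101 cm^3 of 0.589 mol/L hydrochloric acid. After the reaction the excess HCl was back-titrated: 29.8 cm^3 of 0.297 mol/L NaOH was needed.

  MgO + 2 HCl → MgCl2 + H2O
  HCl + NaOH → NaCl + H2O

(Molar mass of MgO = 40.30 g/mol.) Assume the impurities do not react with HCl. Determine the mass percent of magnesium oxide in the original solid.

n(HCl) added = 0.101 × 0.589 = 0.0595 mol
n(NaOH) used in back-titration = 0.0298 × 0.297 = 8.85 × 10^-3 mol
n(HCl) left over = 8.85 × 10^-3 mol (1:1 ratio)
n(HCl) consumed by analyte = 0.0595 − 8.85 × 10^-3 = 0.0506 mol
From the 1:2 ratio, n(MgO) = 1/2 × 0.0506 = 0.0253 mol
mass of MgO = 0.0253 × 40.30 = 1.02 g
% MgO = 1.02 / 1.85 × 100 = 55.2 %

55.2 %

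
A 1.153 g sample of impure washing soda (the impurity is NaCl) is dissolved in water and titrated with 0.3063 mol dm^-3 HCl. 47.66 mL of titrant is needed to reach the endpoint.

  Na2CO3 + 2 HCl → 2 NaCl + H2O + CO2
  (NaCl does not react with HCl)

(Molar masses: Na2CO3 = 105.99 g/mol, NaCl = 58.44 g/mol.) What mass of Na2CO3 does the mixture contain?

n(HCl) = 0.04766 × 0.3063 = 0.01460 mol
Let x = n(Na2CO3), y = n(NaCl).
Titrant: 2x = 0.01460;  mass: 105.99x + 58.44y = 1.153
Solving, x = 7.299 × 10^-3 mol, y = 6.492 × 10^-3 mol
mass of Na2CO3 = 7.299 × 10^-3 × 105.99 = 0.7736 g

0.7736 g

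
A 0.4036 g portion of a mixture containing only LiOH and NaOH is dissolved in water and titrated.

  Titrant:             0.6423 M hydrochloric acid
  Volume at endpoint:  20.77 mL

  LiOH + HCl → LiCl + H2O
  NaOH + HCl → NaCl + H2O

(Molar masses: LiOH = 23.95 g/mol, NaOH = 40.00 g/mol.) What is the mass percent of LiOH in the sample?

48.07 %

n(HCl) = 0.02077 × 0.6423 = 0.01334 mol
Let x = n(LiOH), y = n(NaOH).
Titrant: 1x + 1y = 0.01334;  mass: 23.95x + 40.00y = 0.4036
Solving, x = 8.101 × 10^-3 mol, y = 5.239 × 10^-3 mol
mass of LiOH = 8.101 × 10^-3 × 23.95 = 0.1940 g
% LiOH = 0.1940 / 0.4036 × 100 = 48.07 %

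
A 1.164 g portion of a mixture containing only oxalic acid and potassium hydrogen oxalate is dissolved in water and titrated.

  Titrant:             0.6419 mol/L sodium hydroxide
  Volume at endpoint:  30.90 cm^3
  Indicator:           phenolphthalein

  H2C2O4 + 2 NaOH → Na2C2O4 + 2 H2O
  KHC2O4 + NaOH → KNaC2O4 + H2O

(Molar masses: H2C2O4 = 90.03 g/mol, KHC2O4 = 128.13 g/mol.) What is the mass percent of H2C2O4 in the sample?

n(NaOH) = 0.03090 × 0.6419 = 0.01983 mol
Let x = n(H2C2O4), y = n(KHC2O4).
Titrant: 2x + 1y = 0.01983;  mass: 90.03x + 128.13y = 1.164
Solving, x = 8.286 × 10^-3 mol, y = 3.262 × 10^-3 mol
mass of H2C2O4 = 8.286 × 10^-3 × 90.03 = 0.7460 g
% H2C2O4 = 0.7460 / 1.164 × 100 = 64.09 %

64.09 %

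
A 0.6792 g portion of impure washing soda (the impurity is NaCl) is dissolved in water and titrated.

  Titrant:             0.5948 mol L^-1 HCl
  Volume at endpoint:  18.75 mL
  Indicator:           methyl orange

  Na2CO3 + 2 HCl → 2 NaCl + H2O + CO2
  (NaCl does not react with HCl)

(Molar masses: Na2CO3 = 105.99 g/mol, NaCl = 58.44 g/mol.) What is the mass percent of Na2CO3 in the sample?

n(HCl) = 0.01875 × 0.5948 = 0.01115 mol
Let x = n(Na2CO3), y = n(NaCl).
Titrant: 2x = 0.01115;  mass: 105.99x + 58.44y = 0.6792
Solving, x = 5.576 × 10^-3 mol, y = 1.509 × 10^-3 mol
mass of Na2CO3 = 5.576 × 10^-3 × 105.99 = 0.5910 g
% Na2CO3 = 0.5910 / 0.6792 × 100 = 87.02 %

87.02 %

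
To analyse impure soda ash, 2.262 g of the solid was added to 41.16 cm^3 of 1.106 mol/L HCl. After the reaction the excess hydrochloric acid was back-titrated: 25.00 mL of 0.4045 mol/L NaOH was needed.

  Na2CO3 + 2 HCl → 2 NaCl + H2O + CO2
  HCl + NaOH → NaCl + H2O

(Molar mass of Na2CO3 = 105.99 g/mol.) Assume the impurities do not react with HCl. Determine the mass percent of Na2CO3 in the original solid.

n(HCl) added = 0.04116 × 1.106 = 0.04552 mol
n(NaOH) used in back-titration = 0.02500 × 0.4045 = 0.01011 mol
n(HCl) left over = 0.01011 mol (1:1 ratio)
n(HCl) consumed by analyte = 0.04552 − 0.01011 = 0.03541 mol
From the 1:2 ratio, n(Na2CO3) = 1/2 × 0.03541 = 0.01771 mol
mass of Na2CO3 = 0.01771 × 105.99 = 1.877 g
% Na2CO3 = 1.877 / 2.262 × 100 = 82.96 %

82.96 %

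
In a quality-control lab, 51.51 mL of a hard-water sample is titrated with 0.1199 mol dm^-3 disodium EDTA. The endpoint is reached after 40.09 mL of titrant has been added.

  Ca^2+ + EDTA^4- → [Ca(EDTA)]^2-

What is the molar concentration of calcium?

0.09332 mol/L

n(EDTA) = 0.04009 L × 0.1199 mol/L = 4.807 × 10^-3 mol
n(Ca2+) = 4.807 × 10^-3 mol (1:1 mole ratio)
[Ca2+] = 4.807 × 10^-3 mol / 0.05151 L = 0.09332 mol/L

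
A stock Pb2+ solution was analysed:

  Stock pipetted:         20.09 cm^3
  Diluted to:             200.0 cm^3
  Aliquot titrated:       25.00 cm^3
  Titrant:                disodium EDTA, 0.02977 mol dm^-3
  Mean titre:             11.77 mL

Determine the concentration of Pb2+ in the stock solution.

0.1395 mol/L

Pb^2+ + EDTA^4- → [Pb(EDTA)]^2-
n(EDTA) = 0.01177 × 0.02977 = 3.504 × 10^-4 mol
n(Pb2+) in the aliquot = 3.504 × 10^-4 mol (1:1 ratio)
[Pb2+]_dilute = 3.504 × 10^-4 / 0.02500 = 0.01402 mol/L
Dilution factor = 200.0 / 20.09 = 9.955
[Pb2+]_stock = 0.01402 × 9.955 = 0.1395 mol/L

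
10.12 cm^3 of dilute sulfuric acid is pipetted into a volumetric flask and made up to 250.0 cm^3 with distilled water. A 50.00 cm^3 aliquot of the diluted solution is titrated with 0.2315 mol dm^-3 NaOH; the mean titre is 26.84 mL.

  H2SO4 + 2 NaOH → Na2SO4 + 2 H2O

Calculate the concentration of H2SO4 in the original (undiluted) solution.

1.535 mol/L

n(NaOH) = 0.02684 × 0.2315 = 6.213 × 10^-3 mol
From the 1:2 ratio, n(H2SO4) in the aliquot = 1/2 × 6.213 × 10^-3 = 3.107 × 10^-3 mol
[H2SO4]_dilute = 3.107 × 10^-3 / 0.05000 = 0.06213 mol/L
Dilution factor = 250.0 / 10.12 = 24.70
[H2SO4]_stock = 0.06213 × 24.70 = 1.535 mol/L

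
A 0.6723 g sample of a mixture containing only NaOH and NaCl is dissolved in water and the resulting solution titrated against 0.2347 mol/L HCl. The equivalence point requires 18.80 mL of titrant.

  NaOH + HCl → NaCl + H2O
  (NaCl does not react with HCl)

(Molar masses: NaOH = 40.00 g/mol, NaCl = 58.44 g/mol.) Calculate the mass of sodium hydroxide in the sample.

n(HCl) = 0.01880 × 0.2347 = 4.412 × 10^-3 mol
Let x = n(NaOH), y = n(NaCl).
Titrant: 1x = 4.412 × 10^-3;  mass: 40.00x + 58.44y = 0.6723
Solving, x = 4.412 × 10^-3 mol, y = 8.484 × 10^-3 mol
mass of NaOH = 4.412 × 10^-3 × 40.00 = 0.1765 g

0.1765 g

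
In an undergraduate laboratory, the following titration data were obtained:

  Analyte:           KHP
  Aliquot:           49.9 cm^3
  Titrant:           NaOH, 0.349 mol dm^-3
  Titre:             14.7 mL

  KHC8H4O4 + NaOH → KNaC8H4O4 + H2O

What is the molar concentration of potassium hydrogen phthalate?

0.103 mol/L

n(NaOH) = 0.0147 L × 0.349 mol/L = 5.13 × 10^-3 mol
n(KHC8H4O4) = 5.13 × 10^-3 mol (1:1 mole ratio)
[KHC8H4O4] = 5.13 × 10^-3 mol / 0.0499 L = 0.103 mol/L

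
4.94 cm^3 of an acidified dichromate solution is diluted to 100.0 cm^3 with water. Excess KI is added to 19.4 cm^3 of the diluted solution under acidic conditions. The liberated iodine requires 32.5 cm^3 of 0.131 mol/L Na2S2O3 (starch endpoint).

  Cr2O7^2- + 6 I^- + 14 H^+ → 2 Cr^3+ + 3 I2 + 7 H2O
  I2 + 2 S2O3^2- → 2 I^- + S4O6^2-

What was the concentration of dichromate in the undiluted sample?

0.740 mol/L

n(S2O3^2-) = 0.0325 × 0.131 = 4.26 × 10^-3 mol
n(I2) = n(S2O3^2-)/2 = 2.13 × 10^-3 mol
From the 1:3 ratio, n(Cr2O7^2-) in the aliquot = 1/3 × 2.13 × 10^-3 = 7.10 × 10^-4 mol
[Cr2O7^2-]_dilute = 7.10 × 10^-4 / 0.0194 = 0.0366 mol/L
[Cr2O7^2-]_original = 0.0366 × 100.0/4.94 = 0.740 mol/L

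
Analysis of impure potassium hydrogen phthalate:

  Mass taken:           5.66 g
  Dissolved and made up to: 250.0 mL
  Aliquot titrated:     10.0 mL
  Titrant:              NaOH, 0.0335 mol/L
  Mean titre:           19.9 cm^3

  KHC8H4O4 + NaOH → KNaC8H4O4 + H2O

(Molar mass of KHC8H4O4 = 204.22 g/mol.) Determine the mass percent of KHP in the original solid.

60.1 %

n(NaOH) per titration = 0.0199 × 0.0335 = 6.67 × 10^-4 mol
n(KHC8H4O4) in each aliquot = 6.67 × 10^-4 mol (1:1 ratio)
n(KHC8H4O4) in the whole flask = 6.67 × 10^-4 × 250.0/10.0 = 0.0167 mol
mass of KHC8H4O4 = 0.0167 × 204.22 = 3.40 g
% KHC8H4O4 = 3.40 / 5.66 × 100 = 60.1 %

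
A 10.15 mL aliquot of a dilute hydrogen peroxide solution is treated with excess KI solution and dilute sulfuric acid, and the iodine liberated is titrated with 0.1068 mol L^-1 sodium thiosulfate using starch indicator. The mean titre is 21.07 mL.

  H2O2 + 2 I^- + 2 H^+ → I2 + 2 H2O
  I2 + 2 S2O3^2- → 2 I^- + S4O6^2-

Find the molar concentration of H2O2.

0.1109 mol/L

n(S2O3^2-) = 0.02107 × 0.1068 = 2.250 × 10^-3 mol
n(I2) = n(S2O3^2-)/2 = 1.125 × 10^-3 mol
n(H2O2) in the aliquot = 1.125 × 10^-3 mol (1:1 ratio)
[H2O2] = 1.125 × 10^-3 / 0.01015 = 0.1109 mol/L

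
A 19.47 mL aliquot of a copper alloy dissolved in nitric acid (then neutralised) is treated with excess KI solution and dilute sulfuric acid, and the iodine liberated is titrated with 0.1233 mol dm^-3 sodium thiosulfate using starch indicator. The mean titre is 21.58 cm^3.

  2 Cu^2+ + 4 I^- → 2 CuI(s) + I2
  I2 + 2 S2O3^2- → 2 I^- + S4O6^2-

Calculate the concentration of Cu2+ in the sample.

n(S2O3^2-) = 0.02158 × 0.1233 = 2.661 × 10^-3 mol
n(I2) = n(S2O3^2-)/2 = 1.330 × 10^-3 mol
From the 2:1 ratio, n(Cu2+) in the aliquot = 2/1 × 1.330 × 10^-3 = 2.661 × 10^-3 mol
[Cu2+] = 2.661 × 10^-3 / 0.01947 = 0.1367 mol/L

0.1367 mol/L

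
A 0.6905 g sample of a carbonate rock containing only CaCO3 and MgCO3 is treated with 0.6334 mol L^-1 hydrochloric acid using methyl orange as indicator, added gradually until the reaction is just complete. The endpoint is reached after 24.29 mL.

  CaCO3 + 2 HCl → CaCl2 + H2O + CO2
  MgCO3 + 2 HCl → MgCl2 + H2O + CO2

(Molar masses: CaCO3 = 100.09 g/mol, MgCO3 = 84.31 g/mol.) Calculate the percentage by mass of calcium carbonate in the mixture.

n(HCl) = 0.02429 × 0.6334 = 0.01539 mol
Let x = n(CaCO3), y = n(MgCO3).
Titrant: 2x + 2y = 0.01539;  mass: 100.09x + 84.31y = 0.6905
Solving, x = 2.657 × 10^-3 mol, y = 5.035 × 10^-3 mol
mass of CaCO3 = 2.657 × 10^-3 × 100.09 = 0.2660 g
% CaCO3 = 0.2660 / 0.6905 × 100 = 38.52 %

38.52 %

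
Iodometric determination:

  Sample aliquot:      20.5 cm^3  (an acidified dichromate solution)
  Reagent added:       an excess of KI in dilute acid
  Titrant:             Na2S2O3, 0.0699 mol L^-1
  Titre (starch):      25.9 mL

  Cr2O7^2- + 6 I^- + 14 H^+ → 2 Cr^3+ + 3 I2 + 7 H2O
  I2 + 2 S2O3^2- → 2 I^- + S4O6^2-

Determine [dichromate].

0.0147 mol/L

n(S2O3^2-) = 0.0259 × 0.0699 = 1.81 × 10^-3 mol
n(I2) = n(S2O3^2-)/2 = 9.05 × 10^-4 mol
From the 1:3 ratio, n(Cr2O7^2-) in the aliquot = 1/3 × 9.05 × 10^-4 = 3.02 × 10^-4 mol
[Cr2O7^2-] = 3.02 × 10^-4 / 0.0205 = 0.0147 mol/L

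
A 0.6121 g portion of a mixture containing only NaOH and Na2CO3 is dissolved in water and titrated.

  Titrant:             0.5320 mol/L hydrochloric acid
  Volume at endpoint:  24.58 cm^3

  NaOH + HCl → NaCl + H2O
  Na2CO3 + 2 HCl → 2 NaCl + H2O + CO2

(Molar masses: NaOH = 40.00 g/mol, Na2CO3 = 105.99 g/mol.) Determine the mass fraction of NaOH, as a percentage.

40.68 %

n(HCl) = 0.02458 × 0.5320 = 0.01308 mol
Let x = n(NaOH), y = n(Na2CO3).
Titrant: 1x + 2y = 0.01308;  mass: 40.00x + 105.99y = 0.6121
Solving, x = 6.225 × 10^-3 mol, y = 3.426 × 10^-3 mol
mass of NaOH = 6.225 × 10^-3 × 40.00 = 0.2490 g
% NaOH = 0.2490 / 0.6121 × 100 = 40.68 %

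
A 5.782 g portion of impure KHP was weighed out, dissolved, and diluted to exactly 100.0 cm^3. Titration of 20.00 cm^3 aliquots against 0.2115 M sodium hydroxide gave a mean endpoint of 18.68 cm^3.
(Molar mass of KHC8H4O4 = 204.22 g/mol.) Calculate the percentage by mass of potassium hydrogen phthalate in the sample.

KHC8H4O4 + NaOH → KNaC8H4O4 + H2O
n(NaOH) per titration = 0.01868 × 0.2115 = 3.951 × 10^-3 mol
n(KHC8H4O4) in each aliquot = 3.951 × 10^-3 mol (1:1 ratio)
n(KHC8H4O4) in the whole flask = 3.951 × 10^-3 × 100.0/20.00 = 0.01975 mol
mass of KHC8H4O4 = 0.01975 × 204.22 = 4.034 g
% KHC8H4O4 = 4.034 / 5.782 × 100 = 69.77 %

69.77 %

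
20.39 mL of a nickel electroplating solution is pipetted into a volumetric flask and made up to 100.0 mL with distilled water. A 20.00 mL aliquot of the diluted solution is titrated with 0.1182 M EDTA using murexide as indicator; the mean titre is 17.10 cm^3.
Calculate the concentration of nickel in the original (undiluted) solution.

Ni^2+ + EDTA^4- → [Ni(EDTA)]^2-
n(EDTA) = 0.01710 × 0.1182 = 2.021 × 10^-3 mol
n(Ni2+) in the aliquot = 2.021 × 10^-3 mol (1:1 ratio)
[Ni2+]_dilute = 2.021 × 10^-3 / 0.02000 = 0.1011 mol/L
Dilution factor = 100.0 / 20.39 = 4.904
[Ni2+]_stock = 0.1011 × 4.904 = 0.4956 mol/L

0.4956 M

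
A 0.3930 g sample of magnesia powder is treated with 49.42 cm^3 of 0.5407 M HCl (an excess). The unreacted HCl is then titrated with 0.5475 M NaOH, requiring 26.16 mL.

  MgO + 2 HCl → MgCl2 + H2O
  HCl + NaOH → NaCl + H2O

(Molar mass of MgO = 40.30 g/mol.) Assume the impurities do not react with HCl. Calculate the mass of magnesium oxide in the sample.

n(HCl) added = 0.04942 × 0.5407 = 0.02672 mol
n(NaOH) used in back-titration = 0.02616 × 0.5475 = 0.01432 mol
n(HCl) left over = 0.01432 mol (1:1 ratio)
n(HCl) consumed by analyte = 0.02672 − 0.01432 = 0.01240 mol
From the 1:2 ratio, n(MgO) = 1/2 × 0.01240 = 6.199 × 10^-3 mol
mass of MgO = 6.199 × 10^-3 × 40.30 = 0.2498 g

0.2498 g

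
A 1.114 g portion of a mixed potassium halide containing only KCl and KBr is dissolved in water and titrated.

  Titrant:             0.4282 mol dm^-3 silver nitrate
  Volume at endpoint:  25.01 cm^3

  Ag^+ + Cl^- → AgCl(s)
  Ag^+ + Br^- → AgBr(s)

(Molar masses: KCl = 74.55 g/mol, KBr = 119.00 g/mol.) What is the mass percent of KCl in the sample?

24.15 %

n(AgNO3) = 0.02501 × 0.4282 = 0.01071 mol
Let x = n(KCl), y = n(KBr).
Titrant: 1x + 1y = 0.01071;  mass: 74.55x + 119.00y = 1.114
Solving, x = 3.609 × 10^-3 mol, y = 7.101 × 10^-3 mol
mass of KCl = 3.609 × 10^-3 × 74.55 = 0.2690 g
% KCl = 0.2690 / 1.114 × 100 = 24.15 %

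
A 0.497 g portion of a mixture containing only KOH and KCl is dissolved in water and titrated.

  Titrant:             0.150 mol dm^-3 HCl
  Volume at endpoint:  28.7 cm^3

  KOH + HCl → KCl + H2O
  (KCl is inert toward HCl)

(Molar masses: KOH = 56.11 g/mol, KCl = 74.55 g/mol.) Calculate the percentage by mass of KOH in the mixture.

n(HCl) = 0.0287 × 0.150 = 4.30 × 10^-3 mol
Let x = n(KOH), y = n(KCl).
Titrant: 1x = 4.30 × 10^-3;  mass: 56.11x + 74.55y = 0.497
Solving, x = 4.30 × 10^-3 mol, y = 3.43 × 10^-3 mol
mass of KOH = 4.30 × 10^-3 × 56.11 = 0.242 g
% KOH = 0.242 / 0.497 × 100 = 48.6 %

48.6 %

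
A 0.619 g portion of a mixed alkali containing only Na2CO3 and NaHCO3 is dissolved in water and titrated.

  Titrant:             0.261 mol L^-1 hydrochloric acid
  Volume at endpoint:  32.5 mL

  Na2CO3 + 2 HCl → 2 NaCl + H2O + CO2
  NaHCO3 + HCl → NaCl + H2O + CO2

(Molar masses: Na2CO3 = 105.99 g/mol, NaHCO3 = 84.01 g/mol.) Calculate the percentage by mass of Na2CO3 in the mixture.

25.8 %

n(HCl) = 0.0325 × 0.261 = 8.48 × 10^-3 mol
Let x = n(Na2CO3), y = n(NaHCO3).
Titrant: 2x + 1y = 8.48 × 10^-3;  mass: 105.99x + 84.01y = 0.619
Solving, x = 1.51 × 10^-3 mol, y = 5.46 × 10^-3 mol
mass of Na2CO3 = 1.51 × 10^-3 × 105.99 = 0.160 g
% Na2CO3 = 0.160 / 0.619 × 100 = 25.8 %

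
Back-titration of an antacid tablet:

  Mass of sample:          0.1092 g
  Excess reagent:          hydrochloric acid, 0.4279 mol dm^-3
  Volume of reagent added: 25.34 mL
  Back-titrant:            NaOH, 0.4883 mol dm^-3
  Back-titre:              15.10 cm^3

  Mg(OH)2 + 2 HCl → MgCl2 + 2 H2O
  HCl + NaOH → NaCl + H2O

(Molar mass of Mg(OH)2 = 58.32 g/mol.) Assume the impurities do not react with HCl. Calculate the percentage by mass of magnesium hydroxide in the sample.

92.65 %

n(HCl) added = 0.02534 × 0.4279 = 0.01084 mol
n(NaOH) used in back-titration = 0.01510 × 0.4883 = 7.373 × 10^-3 mol
n(HCl) left over = 7.373 × 10^-3 mol (1:1 ratio)
n(HCl) consumed by analyte = 0.01084 − 7.373 × 10^-3 = 3.470 × 10^-3 mol
From the 1:2 ratio, n(Mg(OH)2) = 1/2 × 3.470 × 10^-3 = 1.735 × 10^-3 mol
mass of Mg(OH)2 = 1.735 × 10^-3 × 58.32 = 0.1012 g
% Mg(OH)2 = 0.1012 / 0.1092 × 100 = 92.65 %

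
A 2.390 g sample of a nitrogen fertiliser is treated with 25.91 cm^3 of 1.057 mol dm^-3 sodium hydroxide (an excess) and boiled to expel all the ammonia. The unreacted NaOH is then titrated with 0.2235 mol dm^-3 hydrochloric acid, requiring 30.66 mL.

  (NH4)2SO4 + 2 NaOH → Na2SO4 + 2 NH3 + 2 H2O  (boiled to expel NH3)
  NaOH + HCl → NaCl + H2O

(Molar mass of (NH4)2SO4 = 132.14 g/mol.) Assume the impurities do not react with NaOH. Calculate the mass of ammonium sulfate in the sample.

n(NaOH) added = 0.02591 × 1.057 = 0.02739 mol
n(HCl) used in back-titration = 0.03066 × 0.2235 = 6.853 × 10^-3 mol
n(NaOH) left over = 6.853 × 10^-3 mol (1:1 ratio)
n(NaOH) consumed by analyte = 0.02739 − 6.853 × 10^-3 = 0.02053 mol
From the 1:2 ratio, n((NH4)2SO4) = 1/2 × 0.02053 = 0.01027 mol
mass of (NH4)2SO4 = 0.01027 × 132.14 = 1.357 g

1.357 g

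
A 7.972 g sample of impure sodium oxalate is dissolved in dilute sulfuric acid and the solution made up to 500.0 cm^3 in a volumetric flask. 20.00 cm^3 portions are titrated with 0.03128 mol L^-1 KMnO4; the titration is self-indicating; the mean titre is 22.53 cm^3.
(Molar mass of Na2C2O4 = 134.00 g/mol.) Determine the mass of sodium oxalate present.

5.902 g

2 MnO4^- + 5 C2O4^2- + 16 H^+ → 2 Mn^2+ + 10 CO2 + 8 H2O
n(KMnO4) per titration = 0.02253 × 0.03128 = 7.047 × 10^-4 mol
From the 5:2 ratio, n(Na2C2O4) in each aliquot = 5/2 × 7.047 × 10^-4 = 1.762 × 10^-3 mol
n(Na2C2O4) in the whole flask = 1.762 × 10^-3 × 500.0/20.00 = 0.04405 mol
mass of Na2C2O4 = 0.04405 × 134.00 = 5.902 g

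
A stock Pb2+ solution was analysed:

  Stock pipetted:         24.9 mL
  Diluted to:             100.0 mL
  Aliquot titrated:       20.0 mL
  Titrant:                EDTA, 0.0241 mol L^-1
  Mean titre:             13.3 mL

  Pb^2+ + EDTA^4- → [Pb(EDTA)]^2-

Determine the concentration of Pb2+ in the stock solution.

n(EDTA) = 0.0133 × 0.0241 = 3.21 × 10^-4 mol
n(Pb2+) in the aliquot = 3.21 × 10^-4 mol (1:1 ratio)
[Pb2+]_dilute = 3.21 × 10^-4 / 0.0200 = 0.0160 mol/L
Dilution factor = 100.0 / 24.9 = 4.016
[Pb2+]_stock = 0.0160 × 4.016 = 0.0644 mol/L

0.0644 mol/L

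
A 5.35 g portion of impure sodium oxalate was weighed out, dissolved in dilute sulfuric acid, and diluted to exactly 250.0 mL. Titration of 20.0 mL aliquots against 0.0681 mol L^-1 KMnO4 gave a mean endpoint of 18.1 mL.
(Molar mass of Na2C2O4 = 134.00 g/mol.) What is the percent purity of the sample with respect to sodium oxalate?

2 MnO4^- + 5 C2O4^2- + 16 H^+ → 2 Mn^2+ + 10 CO2 + 8 H2O
n(KMnO4) per titration = 0.0181 × 0.0681 = 1.23 × 10^-3 mol
From the 5:2 ratio, n(Na2C2O4) in each aliquot = 5/2 × 1.23 × 10^-3 = 3.08 × 10^-3 mol
n(Na2C2O4) in the whole flask = 3.08 × 10^-3 × 250.0/20.0 = 0.0385 mol
mass of Na2C2O4 = 0.0385 × 134.00 = 5.16 g
% Na2C2O4 = 5.16 / 5.35 × 100 = 96.5 %

96.5 %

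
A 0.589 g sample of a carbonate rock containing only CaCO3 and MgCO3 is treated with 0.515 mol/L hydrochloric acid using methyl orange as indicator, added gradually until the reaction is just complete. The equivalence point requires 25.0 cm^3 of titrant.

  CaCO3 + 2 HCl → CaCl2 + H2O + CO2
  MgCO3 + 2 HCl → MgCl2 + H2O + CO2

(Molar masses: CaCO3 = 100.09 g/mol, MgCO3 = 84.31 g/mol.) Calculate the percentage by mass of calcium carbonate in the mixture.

n(HCl) = 0.0250 × 0.515 = 0.0129 mol
Let x = n(CaCO3), y = n(MgCO3).
Titrant: 2x + 2y = 0.0129;  mass: 100.09x + 84.31y = 0.589
Solving, x = 2.93 × 10^-3 mol, y = 3.51 × 10^-3 mol
mass of CaCO3 = 2.93 × 10^-3 × 100.09 = 0.293 g
% CaCO3 = 0.293 / 0.589 × 100 = 49.8 %

49.8 %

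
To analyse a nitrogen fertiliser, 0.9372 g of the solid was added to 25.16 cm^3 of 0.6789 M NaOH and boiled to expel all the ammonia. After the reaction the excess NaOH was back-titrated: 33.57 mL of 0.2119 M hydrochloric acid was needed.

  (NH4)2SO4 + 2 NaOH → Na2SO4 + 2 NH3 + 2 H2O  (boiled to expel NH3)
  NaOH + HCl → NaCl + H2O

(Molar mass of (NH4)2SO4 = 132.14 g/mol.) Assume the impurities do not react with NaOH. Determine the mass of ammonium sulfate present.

n(NaOH) added = 0.02516 × 0.6789 = 0.01708 mol
n(HCl) used in back-titration = 0.03357 × 0.2119 = 7.113 × 10^-3 mol
n(NaOH) left over = 7.113 × 10^-3 mol (1:1 ratio)
n(NaOH) consumed by analyte = 0.01708 − 7.113 × 10^-3 = 9.968 × 10^-3 mol
From the 1:2 ratio, n((NH4)2SO4) = 1/2 × 9.968 × 10^-3 = 4.984 × 10^-3 mol
mass of (NH4)2SO4 = 4.984 × 10^-3 × 132.14 = 0.6586 g

0.6586 g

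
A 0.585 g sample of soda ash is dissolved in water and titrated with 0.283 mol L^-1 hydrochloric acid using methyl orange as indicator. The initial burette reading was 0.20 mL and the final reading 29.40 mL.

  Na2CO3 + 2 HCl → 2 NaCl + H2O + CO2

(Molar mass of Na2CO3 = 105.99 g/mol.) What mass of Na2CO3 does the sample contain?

n(HCl) = 0.0292 L × 0.283 mol/L = 8.26 × 10^-3 mol
From the 1:2 ratio, n(Na2CO3) = 1/2 × 8.26 × 10^-3 = 4.13 × 10^-3 mol
mass of Na2CO3 = 4.13 × 10^-3 × 105.99 g/mol = 0.438 g

0.438 g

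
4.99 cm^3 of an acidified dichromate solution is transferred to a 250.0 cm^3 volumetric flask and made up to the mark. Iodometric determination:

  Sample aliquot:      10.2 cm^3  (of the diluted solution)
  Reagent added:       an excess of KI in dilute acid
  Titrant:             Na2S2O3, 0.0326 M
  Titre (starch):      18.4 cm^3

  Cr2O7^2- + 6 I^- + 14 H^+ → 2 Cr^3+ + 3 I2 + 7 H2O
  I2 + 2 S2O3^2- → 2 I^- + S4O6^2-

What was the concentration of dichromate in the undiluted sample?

n(S2O3^2-) = 0.0184 × 0.0326 = 6.00 × 10^-4 mol
n(I2) = n(S2O3^2-)/2 = 3.00 × 10^-4 mol
From the 1:3 ratio, n(Cr2O7^2-) in the aliquot = 1/3 × 3.00 × 10^-4 = 10.00 × 10^-5 mol
[Cr2O7^2-]_dilute = 10.00 × 10^-5 / 0.0102 = 0.00980 mol/L
[Cr2O7^2-]_original = 0.00980 × 250.0/4.99 = 0.491 mol/L

0.491 M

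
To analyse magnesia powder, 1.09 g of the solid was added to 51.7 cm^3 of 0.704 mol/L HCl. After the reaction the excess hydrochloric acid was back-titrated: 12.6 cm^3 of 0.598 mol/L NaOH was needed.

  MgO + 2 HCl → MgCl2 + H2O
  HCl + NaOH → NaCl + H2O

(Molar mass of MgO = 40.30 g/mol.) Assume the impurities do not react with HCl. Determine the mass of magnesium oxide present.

0.582 g

n(HCl) added = 0.0517 × 0.704 = 0.0364 mol
n(NaOH) used in back-titration = 0.0126 × 0.598 = 7.53 × 10^-3 mol
n(HCl) left over = 7.53 × 10^-3 mol (1:1 ratio)
n(HCl) consumed by analyte = 0.0364 − 7.53 × 10^-3 = 0.0289 mol
From the 1:2 ratio, n(MgO) = 1/2 × 0.0289 = 0.0144 mol
mass of MgO = 0.0144 × 40.30 = 0.582 g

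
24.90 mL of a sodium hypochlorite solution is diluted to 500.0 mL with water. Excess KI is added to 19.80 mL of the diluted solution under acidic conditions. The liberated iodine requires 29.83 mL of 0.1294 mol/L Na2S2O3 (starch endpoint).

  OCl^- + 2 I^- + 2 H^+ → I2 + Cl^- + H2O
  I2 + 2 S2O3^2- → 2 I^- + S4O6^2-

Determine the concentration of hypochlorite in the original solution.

n(S2O3^2-) = 0.02983 × 0.1294 = 3.860 × 10^-3 mol
n(I2) = n(S2O3^2-)/2 = 1.930 × 10^-3 mol
n(OCl^-) in the aliquot = 1.930 × 10^-3 mol (1:1 ratio)
[OCl^-]_dilute = 1.930 × 10^-3 / 0.01980 = 0.09747 mol/L
[OCl^-]_original = 0.09747 × 500.0/24.90 = 1.957 mol/L

1.957 mol/L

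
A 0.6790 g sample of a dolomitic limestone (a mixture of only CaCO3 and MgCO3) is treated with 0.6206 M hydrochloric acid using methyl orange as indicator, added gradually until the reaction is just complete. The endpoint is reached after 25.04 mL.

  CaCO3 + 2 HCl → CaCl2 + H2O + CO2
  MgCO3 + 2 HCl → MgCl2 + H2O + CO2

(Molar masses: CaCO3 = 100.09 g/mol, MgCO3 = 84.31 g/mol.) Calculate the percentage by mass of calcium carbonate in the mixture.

n(HCl) = 0.02504 × 0.6206 = 0.01554 mol
Let x = n(CaCO3), y = n(MgCO3).
Titrant: 2x + 2y = 0.01554;  mass: 100.09x + 84.31y = 0.6790
Solving, x = 1.516 × 10^-3 mol, y = 6.254 × 10^-3 mol
mass of CaCO3 = 1.516 × 10^-3 × 100.09 = 0.1517 g
% CaCO3 = 0.1517 / 0.6790 × 100 = 22.34 %

22.34 %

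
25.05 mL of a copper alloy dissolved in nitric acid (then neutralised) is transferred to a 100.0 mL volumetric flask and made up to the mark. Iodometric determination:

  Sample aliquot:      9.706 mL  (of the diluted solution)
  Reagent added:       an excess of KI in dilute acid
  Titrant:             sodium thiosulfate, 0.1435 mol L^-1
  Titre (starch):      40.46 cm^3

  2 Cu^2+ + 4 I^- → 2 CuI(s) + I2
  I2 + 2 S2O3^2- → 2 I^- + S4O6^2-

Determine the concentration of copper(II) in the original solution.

2.388 mol/L

n(S2O3^2-) = 0.04046 × 0.1435 = 5.806 × 10^-3 mol
n(I2) = n(S2O3^2-)/2 = 2.903 × 10^-3 mol
From the 2:1 ratio, n(Cu2+) in the aliquot = 2/1 × 2.903 × 10^-3 = 5.806 × 10^-3 mol
[Cu2+]_dilute = 5.806 × 10^-3 / 0.009706 = 0.5982 mol/L
[Cu2+]_original = 0.5982 × 100.0/25.05 = 2.388 mol/L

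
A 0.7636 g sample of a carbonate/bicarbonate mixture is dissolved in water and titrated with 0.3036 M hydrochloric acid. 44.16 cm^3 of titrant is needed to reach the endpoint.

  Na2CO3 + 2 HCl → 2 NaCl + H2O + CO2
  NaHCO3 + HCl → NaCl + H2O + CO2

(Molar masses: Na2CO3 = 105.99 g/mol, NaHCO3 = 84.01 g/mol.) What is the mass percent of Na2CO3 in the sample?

n(HCl) = 0.04416 × 0.3036 = 0.01341 mol
Let x = n(Na2CO3), y = n(NaHCO3).
Titrant: 2x + 1y = 0.01341;  mass: 105.99x + 84.01y = 0.7636
Solving, x = 5.847 × 10^-3 mol, y = 1.712 × 10^-3 mol
mass of Na2CO3 = 5.847 × 10^-3 × 105.99 = 0.6198 g
% Na2CO3 = 0.6198 / 0.7636 × 100 = 81.16 %

81.16 %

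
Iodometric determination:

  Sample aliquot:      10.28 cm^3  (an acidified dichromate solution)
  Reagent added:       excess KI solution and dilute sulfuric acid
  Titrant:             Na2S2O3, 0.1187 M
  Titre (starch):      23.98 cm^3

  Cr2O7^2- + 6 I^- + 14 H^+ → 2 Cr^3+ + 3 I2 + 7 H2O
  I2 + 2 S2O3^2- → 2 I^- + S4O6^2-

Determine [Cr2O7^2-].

0.04615 M

n(S2O3^2-) = 0.02398 × 0.1187 = 2.846 × 10^-3 mol
n(I2) = n(S2O3^2-)/2 = 1.423 × 10^-3 mol
From the 1:3 ratio, n(Cr2O7^2-) in the aliquot = 1/3 × 1.423 × 10^-3 = 4.744 × 10^-4 mol
[Cr2O7^2-] = 4.744 × 10^-4 / 0.01028 = 0.04615 mol/L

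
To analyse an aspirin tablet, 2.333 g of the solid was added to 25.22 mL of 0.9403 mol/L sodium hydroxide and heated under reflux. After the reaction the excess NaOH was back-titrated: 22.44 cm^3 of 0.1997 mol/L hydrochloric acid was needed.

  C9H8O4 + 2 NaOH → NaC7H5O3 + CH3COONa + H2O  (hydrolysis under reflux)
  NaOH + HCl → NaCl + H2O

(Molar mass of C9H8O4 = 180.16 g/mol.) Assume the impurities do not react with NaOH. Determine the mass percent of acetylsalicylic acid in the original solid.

74.26 %

n(NaOH) added = 0.02522 × 0.9403 = 0.02371 mol
n(HCl) used in back-titration = 0.02244 × 0.1997 = 4.481 × 10^-3 mol
n(NaOH) left over = 4.481 × 10^-3 mol (1:1 ratio)
n(NaOH) consumed by analyte = 0.02371 − 4.481 × 10^-3 = 0.01923 mol
From the 1:2 ratio, n(C9H8O4) = 1/2 × 0.01923 = 9.617 × 10^-3 mol
mass of C9H8O4 = 9.617 × 10^-3 × 180.16 = 1.733 g
% C9H8O4 = 1.733 / 2.333 × 100 = 74.26 %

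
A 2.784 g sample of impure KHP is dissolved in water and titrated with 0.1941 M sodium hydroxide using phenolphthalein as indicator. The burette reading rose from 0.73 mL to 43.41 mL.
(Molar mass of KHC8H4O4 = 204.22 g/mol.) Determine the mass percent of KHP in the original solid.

60.77 %

KHC8H4O4 + NaOH → KNaC8H4O4 + H2O
n(NaOH) = 0.04268 L × 0.1941 mol/L = 8.284 × 10^-3 mol
n(KHC8H4O4) = 8.284 × 10^-3 mol (1:1 ratio)
mass of KHC8H4O4 = 8.284 × 10^-3 × 204.22 g/mol = 1.692 g
% KHC8H4O4 = 1.692 / 2.784 × 100 = 60.77 %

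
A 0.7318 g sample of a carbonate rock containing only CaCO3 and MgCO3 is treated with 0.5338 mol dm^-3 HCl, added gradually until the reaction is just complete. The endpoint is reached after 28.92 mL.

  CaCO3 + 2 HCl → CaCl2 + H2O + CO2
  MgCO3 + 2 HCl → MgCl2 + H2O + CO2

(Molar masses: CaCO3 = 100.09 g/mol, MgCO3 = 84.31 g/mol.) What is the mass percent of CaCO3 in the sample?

70.23 %

n(HCl) = 0.02892 × 0.5338 = 0.01544 mol
Let x = n(CaCO3), y = n(MgCO3).
Titrant: 2x + 2y = 0.01544;  mass: 100.09x + 84.31y = 0.7318
Solving, x = 5.135 × 10^-3 mol, y = 2.584 × 10^-3 mol
mass of CaCO3 = 5.135 × 10^-3 × 100.09 = 0.5140 g
% CaCO3 = 0.5140 / 0.7318 × 100 = 70.23 %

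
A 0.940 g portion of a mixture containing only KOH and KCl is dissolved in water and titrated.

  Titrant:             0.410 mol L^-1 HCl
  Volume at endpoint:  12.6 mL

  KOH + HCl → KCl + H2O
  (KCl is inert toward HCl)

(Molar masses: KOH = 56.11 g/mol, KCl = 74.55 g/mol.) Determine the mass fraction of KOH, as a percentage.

30.8 %

n(HCl) = 0.0126 × 0.410 = 5.17 × 10^-3 mol
Let x = n(KOH), y = n(KCl).
Titrant: 1x = 5.17 × 10^-3;  mass: 56.11x + 74.55y = 0.940
Solving, x = 5.17 × 10^-3 mol, y = 8.72 × 10^-3 mol
mass of KOH = 5.17 × 10^-3 × 56.11 = 0.290 g
% KOH = 0.290 / 0.940 × 100 = 30.8 %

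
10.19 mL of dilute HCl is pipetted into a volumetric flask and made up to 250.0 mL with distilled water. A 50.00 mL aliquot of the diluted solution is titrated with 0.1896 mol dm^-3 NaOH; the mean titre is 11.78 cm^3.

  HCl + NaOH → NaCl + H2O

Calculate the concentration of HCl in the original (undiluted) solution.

1.096 mol/L

n(NaOH) = 0.01178 × 0.1896 = 2.233 × 10^-3 mol
n(HCl) in the aliquot = 2.233 × 10^-3 mol (1:1 ratio)
[HCl]_dilute = 2.233 × 10^-3 / 0.05000 = 0.04467 mol/L
Dilution factor = 250.0 / 10.19 = 24.53
[HCl]_stock = 0.04467 × 24.53 = 1.096 mol/L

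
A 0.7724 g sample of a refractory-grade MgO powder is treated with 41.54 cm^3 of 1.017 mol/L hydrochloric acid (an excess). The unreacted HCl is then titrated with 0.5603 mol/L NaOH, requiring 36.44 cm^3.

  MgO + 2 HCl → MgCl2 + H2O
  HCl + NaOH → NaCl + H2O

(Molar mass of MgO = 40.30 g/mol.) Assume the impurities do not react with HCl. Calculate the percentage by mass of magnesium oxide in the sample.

56.95 %

n(HCl) added = 0.04154 × 1.017 = 0.04225 mol
n(NaOH) used in back-titration = 0.03644 × 0.5603 = 0.02042 mol
n(HCl) left over = 0.02042 mol (1:1 ratio)
n(HCl) consumed by analyte = 0.04225 − 0.02042 = 0.02183 mol
From the 1:2 ratio, n(MgO) = 1/2 × 0.02183 = 0.01091 mol
mass of MgO = 0.01091 × 40.30 = 0.4399 g
% MgO = 0.4399 / 0.7724 × 100 = 56.95 %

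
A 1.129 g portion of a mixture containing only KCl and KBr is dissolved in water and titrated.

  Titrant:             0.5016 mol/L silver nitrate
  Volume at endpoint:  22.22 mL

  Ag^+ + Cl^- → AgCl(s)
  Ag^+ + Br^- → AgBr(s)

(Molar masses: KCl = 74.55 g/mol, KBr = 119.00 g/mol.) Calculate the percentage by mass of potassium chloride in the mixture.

n(AgNO3) = 0.02222 × 0.5016 = 0.01115 mol
Let x = n(KCl), y = n(KBr).
Titrant: 1x + 1y = 0.01115;  mass: 74.55x + 119.00y = 1.129
Solving, x = 4.439 × 10^-3 mol, y = 6.706 × 10^-3 mol
mass of KCl = 4.439 × 10^-3 × 74.55 = 0.3309 g
% KCl = 0.3309 / 1.129 × 100 = 29.31 %

29.31 %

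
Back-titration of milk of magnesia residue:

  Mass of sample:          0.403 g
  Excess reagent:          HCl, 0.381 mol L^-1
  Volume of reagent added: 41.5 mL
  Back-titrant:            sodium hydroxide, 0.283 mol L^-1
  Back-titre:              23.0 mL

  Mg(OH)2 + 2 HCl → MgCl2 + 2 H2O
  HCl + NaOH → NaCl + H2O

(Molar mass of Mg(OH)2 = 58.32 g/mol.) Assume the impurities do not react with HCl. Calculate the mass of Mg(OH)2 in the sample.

0.271 g

n(HCl) added = 0.0415 × 0.381 = 0.0158 mol
n(NaOH) used in back-titration = 0.0230 × 0.283 = 6.51 × 10^-3 mol
n(HCl) left over = 6.51 × 10^-3 mol (1:1 ratio)
n(HCl) consumed by analyte = 0.0158 − 6.51 × 10^-3 = 9.30 × 10^-3 mol
From the 1:2 ratio, n(Mg(OH)2) = 1/2 × 9.30 × 10^-3 = 4.65 × 10^-3 mol
mass of Mg(OH)2 = 4.65 × 10^-3 × 58.32 = 0.271 g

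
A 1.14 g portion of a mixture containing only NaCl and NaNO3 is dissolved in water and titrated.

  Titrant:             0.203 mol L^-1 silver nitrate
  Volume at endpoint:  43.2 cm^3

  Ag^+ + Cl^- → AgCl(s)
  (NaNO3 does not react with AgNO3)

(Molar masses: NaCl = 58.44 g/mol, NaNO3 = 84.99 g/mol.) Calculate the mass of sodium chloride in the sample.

n(AgNO3) = 0.0432 × 0.203 = 8.77 × 10^-3 mol
Let x = n(NaCl), y = n(NaNO3).
Titrant: 1x = 8.77 × 10^-3;  mass: 58.44x + 84.99y = 1.14
Solving, x = 8.77 × 10^-3 mol, y = 7.38 × 10^-3 mol
mass of NaCl = 8.77 × 10^-3 × 58.44 = 0.512 g

0.512 g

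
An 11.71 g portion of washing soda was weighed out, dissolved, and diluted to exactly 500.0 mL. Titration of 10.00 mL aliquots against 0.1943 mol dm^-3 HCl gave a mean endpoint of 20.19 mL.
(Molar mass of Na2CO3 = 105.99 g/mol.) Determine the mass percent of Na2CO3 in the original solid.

88.77 %

Na2CO3 + 2 HCl → 2 NaCl + H2O + CO2
n(HCl) per titration = 0.02019 × 0.1943 = 3.923 × 10^-3 mol
From the 1:2 ratio, n(Na2CO3) in each aliquot = 1/2 × 3.923 × 10^-3 = 1.961 × 10^-3 mol
n(Na2CO3) in the whole flask = 1.961 × 10^-3 × 500.0/10.00 = 0.09807 mol
mass of Na2CO3 = 0.09807 × 105.99 = 10.39 g
% Na2CO3 = 10.39 / 11.71 × 100 = 88.77 %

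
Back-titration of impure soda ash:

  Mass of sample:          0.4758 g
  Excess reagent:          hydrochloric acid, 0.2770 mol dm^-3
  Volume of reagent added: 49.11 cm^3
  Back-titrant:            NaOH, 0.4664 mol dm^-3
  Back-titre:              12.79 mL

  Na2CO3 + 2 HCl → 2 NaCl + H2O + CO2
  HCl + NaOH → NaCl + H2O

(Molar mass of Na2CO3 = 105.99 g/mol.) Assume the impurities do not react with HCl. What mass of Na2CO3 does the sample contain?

n(HCl) added = 0.04911 × 0.2770 = 0.01360 mol
n(NaOH) used in back-titration = 0.01279 × 0.4664 = 5.965 × 10^-3 mol
n(HCl) left over = 5.965 × 10^-3 mol (1:1 ratio)
n(HCl) consumed by analyte = 0.01360 − 5.965 × 10^-3 = 7.638 × 10^-3 mol
From the 1:2 ratio, n(Na2CO3) = 1/2 × 7.638 × 10^-3 = 3.819 × 10^-3 mol
mass of Na2CO3 = 3.819 × 10^-3 × 105.99 = 0.4048 g

0.4048 g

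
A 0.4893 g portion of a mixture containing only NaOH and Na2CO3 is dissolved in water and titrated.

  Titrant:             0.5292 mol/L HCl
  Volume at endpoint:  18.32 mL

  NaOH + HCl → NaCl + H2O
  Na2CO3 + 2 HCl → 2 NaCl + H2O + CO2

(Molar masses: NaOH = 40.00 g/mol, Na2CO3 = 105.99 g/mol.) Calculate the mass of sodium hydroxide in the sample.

n(HCl) = 0.01832 × 0.5292 = 9.695 × 10^-3 mol
Let x = n(NaOH), y = n(Na2CO3).
Titrant: 1x + 2y = 9.695 × 10^-3;  mass: 40.00x + 105.99y = 0.4893
Solving, x = 1.884 × 10^-3 mol, y = 3.905 × 10^-3 mol
mass of NaOH = 1.884 × 10^-3 × 40.00 = 0.07536 g

0.07536 g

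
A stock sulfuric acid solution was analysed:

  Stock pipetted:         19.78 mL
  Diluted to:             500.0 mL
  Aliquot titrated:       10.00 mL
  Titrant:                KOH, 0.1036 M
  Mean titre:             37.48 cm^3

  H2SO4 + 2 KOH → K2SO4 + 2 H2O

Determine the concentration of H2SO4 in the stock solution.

n(KOH) = 0.03748 × 0.1036 = 3.883 × 10^-3 mol
From the 1:2 ratio, n(H2SO4) in the aliquot = 1/2 × 3.883 × 10^-3 = 1.941 × 10^-3 mol
[H2SO4]_dilute = 1.941 × 10^-3 / 0.01000 = 0.1941 mol/L
Dilution factor = 500.0 / 19.78 = 25.28
[H2SO4]_stock = 0.1941 × 25.28 = 4.908 mol/L

4.908 M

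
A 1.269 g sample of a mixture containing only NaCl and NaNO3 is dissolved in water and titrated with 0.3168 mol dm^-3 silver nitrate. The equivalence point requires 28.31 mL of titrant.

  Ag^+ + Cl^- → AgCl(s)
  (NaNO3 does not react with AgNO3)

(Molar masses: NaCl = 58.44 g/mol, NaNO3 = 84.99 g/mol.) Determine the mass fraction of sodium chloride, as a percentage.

n(AgNO3) = 0.02831 × 0.3168 = 8.969 × 10^-3 mol
Let x = n(NaCl), y = n(NaNO3).
Titrant: 1x = 8.969 × 10^-3;  mass: 58.44x + 84.99y = 1.269
Solving, x = 8.969 × 10^-3 mol, y = 8.764 × 10^-3 mol
mass of NaCl = 8.969 × 10^-3 × 58.44 = 0.5241 g
% NaCl = 0.5241 / 1.269 × 100 = 41.30 %

41.30 %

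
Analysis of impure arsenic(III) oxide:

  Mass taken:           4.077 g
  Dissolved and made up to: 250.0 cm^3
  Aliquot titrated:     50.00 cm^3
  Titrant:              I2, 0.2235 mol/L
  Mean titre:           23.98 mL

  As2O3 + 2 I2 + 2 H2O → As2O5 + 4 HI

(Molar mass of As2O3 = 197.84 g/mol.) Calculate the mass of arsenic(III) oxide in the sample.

2.651 g

n(I2) per titration = 0.02398 × 0.2235 = 5.360 × 10^-3 mol
From the 1:2 ratio, n(As2O3) in each aliquot = 1/2 × 5.360 × 10^-3 = 2.680 × 10^-3 mol
n(As2O3) in the whole flask = 2.680 × 10^-3 × 250.0/50.00 = 0.01340 mol
mass of As2O3 = 0.01340 × 197.84 = 2.651 g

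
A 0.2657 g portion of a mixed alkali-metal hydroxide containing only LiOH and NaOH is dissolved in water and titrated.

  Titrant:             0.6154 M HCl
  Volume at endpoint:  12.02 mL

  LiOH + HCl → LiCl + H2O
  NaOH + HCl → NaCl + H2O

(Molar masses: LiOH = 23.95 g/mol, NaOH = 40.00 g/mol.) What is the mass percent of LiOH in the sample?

n(HCl) = 0.01202 × 0.6154 = 7.397 × 10^-3 mol
Let x = n(LiOH), y = n(NaOH).
Titrant: 1x + 1y = 7.397 × 10^-3;  mass: 23.95x + 40.00y = 0.2657
Solving, x = 1.881 × 10^-3 mol, y = 5.516 × 10^-3 mol
mass of LiOH = 1.881 × 10^-3 × 23.95 = 0.04504 g
% LiOH = 0.04504 / 0.2657 × 100 = 16.95 %

16.95 %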